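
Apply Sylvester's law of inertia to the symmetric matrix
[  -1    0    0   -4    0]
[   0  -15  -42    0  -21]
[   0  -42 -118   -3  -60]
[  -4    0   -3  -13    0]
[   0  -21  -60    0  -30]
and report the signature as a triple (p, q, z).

Answer: (1, 4, 0)

Derivation:
step 0: pivot -1 → sign −
step 1: pivot -15 → sign −
step 2: pivot -2/5 → sign −
step 3: pivot 51/2 → sign +
step 4: pivot -3/17 → sign −
signature = (1, 4, 0)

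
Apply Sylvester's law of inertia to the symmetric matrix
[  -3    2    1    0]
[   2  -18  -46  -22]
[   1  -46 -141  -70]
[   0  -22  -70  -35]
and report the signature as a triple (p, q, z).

Answer: (0, 4, 0)

Derivation:
step 0: pivot -3 → sign −
step 1: pivot -50/3 → sign −
step 2: pivot -434/25 → sign −
step 3: pivot -3/217 → sign −
signature = (0, 4, 0)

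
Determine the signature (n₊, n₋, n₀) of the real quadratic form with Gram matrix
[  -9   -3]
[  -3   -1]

step 0: pivot -9 → sign −
step 1: row/col 1 already zero → sign 0
signature = (0, 1, 1)

Answer: (0, 1, 1)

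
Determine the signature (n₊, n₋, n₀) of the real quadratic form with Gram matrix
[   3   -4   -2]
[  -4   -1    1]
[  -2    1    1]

step 0: pivot 3 → sign +
step 1: pivot -19/3 → sign −
step 2: pivot 2/19 → sign +
signature = (2, 1, 0)

Answer: (2, 1, 0)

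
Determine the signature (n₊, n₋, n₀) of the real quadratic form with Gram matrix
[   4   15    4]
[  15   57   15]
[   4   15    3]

step 0: pivot 4 → sign +
step 1: pivot 3/4 → sign +
step 2: pivot -1 → sign −
signature = (2, 1, 0)

Answer: (2, 1, 0)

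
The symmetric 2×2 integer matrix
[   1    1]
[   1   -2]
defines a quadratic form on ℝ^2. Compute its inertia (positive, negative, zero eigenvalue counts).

step 0: pivot 1 → sign +
step 1: pivot -3 → sign −
signature = (1, 1, 0)

Answer: (1, 1, 0)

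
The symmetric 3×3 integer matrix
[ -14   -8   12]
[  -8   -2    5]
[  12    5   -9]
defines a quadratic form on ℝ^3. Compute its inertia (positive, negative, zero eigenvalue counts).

Answer: (1, 2, 0)

Derivation:
step 0: pivot -14 → sign −
step 1: pivot 18/7 → sign +
step 2: pivot -1/18 → sign −
signature = (1, 2, 0)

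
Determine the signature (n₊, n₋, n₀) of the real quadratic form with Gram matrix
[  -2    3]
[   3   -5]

Answer: (0, 2, 0)

Derivation:
step 0: pivot -2 → sign −
step 1: pivot -1/2 → sign −
signature = (0, 2, 0)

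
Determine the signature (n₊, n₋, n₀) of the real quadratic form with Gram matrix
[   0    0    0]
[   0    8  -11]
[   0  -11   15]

step 0: pivot 8 → sign +
step 1: pivot -1/8 → sign −
step 2: row/col 2 already zero → sign 0
signature = (1, 1, 1)

Answer: (1, 1, 1)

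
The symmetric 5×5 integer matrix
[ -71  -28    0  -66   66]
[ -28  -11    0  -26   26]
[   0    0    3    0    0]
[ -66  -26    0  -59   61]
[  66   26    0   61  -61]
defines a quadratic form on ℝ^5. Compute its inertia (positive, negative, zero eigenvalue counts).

step 0: pivot -71 → sign −
step 1: pivot 3/71 → sign +
step 2: pivot 3 → sign +
step 3: pivot 7/3 → sign +
step 4: pivot 2/7 → sign +
signature = (4, 1, 0)

Answer: (4, 1, 0)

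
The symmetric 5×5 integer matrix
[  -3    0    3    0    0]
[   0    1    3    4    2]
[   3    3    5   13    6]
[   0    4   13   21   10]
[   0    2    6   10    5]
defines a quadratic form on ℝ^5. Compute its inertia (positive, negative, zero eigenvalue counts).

Answer: (3, 2, 0)

Derivation:
step 0: pivot -3 → sign −
step 1: pivot 1 → sign +
step 2: pivot -1 → sign −
step 3: pivot 6 → sign +
step 4: pivot 1/3 → sign +
signature = (3, 2, 0)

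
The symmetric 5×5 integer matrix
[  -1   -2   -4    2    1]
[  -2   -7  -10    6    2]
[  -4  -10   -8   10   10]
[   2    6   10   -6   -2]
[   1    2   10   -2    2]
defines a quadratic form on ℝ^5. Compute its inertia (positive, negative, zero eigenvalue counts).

Answer: (1, 4, 0)

Derivation:
step 0: pivot -1 → sign −
step 1: pivot -3 → sign −
step 2: pivot 28/3 → sign +
step 3: pivot -5/7 → sign −
step 4: pivot -3/5 → sign −
signature = (1, 4, 0)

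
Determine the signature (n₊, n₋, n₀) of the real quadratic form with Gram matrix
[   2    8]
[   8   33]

step 0: pivot 2 → sign +
step 1: pivot 1 → sign +
signature = (2, 0, 0)

Answer: (2, 0, 0)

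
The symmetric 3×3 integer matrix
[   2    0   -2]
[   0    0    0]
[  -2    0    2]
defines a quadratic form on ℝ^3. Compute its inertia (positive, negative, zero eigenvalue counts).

Answer: (1, 0, 2)

Derivation:
step 0: pivot 2 → sign +
step 1: row/col 1 already zero → sign 0
step 2: row/col 2 already zero → sign 0
signature = (1, 0, 2)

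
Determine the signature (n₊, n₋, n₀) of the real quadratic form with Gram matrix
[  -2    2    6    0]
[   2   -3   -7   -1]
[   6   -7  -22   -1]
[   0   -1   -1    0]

Answer: (1, 3, 0)

Derivation:
step 0: pivot -2 → sign −
step 1: pivot -1 → sign −
step 2: pivot -3 → sign −
step 3: pivot 1 → sign +
signature = (1, 3, 0)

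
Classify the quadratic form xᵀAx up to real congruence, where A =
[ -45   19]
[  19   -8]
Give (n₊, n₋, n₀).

Answer: (1, 1, 0)

Derivation:
step 0: pivot -45 → sign −
step 1: pivot 1/45 → sign +
signature = (1, 1, 0)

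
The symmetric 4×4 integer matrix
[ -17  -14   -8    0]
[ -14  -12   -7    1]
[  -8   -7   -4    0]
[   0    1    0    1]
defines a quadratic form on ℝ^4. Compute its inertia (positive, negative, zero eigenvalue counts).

step 0: pivot -17 → sign −
step 1: pivot -8/17 → sign −
step 2: pivot 1/8 → sign +
step 3: pivot -3 → sign −
signature = (1, 3, 0)

Answer: (1, 3, 0)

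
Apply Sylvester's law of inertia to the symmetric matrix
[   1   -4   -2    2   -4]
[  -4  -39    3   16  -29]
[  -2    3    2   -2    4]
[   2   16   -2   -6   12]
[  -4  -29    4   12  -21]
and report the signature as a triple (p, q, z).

step 0: pivot 1 → sign +
step 1: pivot -55 → sign −
step 2: pivot -17/11 → sign −
step 3: pivot 42/85 → sign +
step 4: pivot -3/7 → sign −
signature = (2, 3, 0)

Answer: (2, 3, 0)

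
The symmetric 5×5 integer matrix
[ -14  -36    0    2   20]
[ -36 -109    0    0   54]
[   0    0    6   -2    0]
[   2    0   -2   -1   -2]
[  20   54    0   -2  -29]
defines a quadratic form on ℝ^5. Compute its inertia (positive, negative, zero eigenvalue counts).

Answer: (2, 3, 0)

Derivation:
step 0: pivot -14 → sign −
step 1: pivot -115/7 → sign −
step 2: pivot 6 → sign +
step 3: pivot 79/345 → sign +
step 4: pivot -3/79 → sign −
signature = (2, 3, 0)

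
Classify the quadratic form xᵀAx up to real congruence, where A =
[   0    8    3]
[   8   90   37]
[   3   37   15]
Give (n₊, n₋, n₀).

Answer: (1, 2, 0)

Derivation:
step 0: pivot 90 → sign +
step 1: pivot -32/45 → sign −
step 2: pivot -3/32 → sign −
signature = (1, 2, 0)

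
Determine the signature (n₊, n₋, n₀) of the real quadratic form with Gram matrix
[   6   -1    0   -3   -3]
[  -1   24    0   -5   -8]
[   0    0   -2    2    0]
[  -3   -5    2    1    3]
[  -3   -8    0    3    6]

Answer: (4, 1, 0)

Derivation:
step 0: pivot 6 → sign +
step 1: pivot 143/6 → sign +
step 2: pivot -2 → sign −
step 3: pivot 3/13 → sign +
step 4: pivot 6/11 → sign +
signature = (4, 1, 0)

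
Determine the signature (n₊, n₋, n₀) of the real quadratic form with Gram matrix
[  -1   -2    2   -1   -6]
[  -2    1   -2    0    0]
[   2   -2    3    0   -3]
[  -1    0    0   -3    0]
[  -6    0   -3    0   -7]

Answer: (2, 3, 0)

Derivation:
step 0: pivot -1 → sign −
step 1: pivot 5 → sign +
step 2: pivot -1/5 → sign −
step 3: pivot -2 → sign −
step 4: pivot 2 → sign +
signature = (2, 3, 0)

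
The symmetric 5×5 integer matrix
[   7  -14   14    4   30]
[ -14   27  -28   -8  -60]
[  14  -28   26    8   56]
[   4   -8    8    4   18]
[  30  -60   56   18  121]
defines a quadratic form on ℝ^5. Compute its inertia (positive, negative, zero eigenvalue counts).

Answer: (2, 2, 1)

Derivation:
step 0: pivot 7 → sign +
step 1: pivot -1 → sign −
step 2: pivot -2 → sign −
step 3: pivot 12/7 → sign +
step 4: row/col 4 already zero → sign 0
signature = (2, 2, 1)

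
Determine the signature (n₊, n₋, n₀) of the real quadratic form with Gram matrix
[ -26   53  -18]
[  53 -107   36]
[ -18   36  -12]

step 0: pivot -26 → sign −
step 1: pivot 27/26 → sign +
step 2: row/col 2 already zero → sign 0
signature = (1, 1, 1)

Answer: (1, 1, 1)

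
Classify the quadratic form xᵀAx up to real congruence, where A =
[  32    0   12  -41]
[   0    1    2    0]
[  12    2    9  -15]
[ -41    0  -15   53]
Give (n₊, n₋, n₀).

step 0: pivot 32 → sign +
step 1: pivot 1 → sign +
step 2: pivot 1/2 → sign +
step 3: pivot 3/16 → sign +
signature = (4, 0, 0)

Answer: (4, 0, 0)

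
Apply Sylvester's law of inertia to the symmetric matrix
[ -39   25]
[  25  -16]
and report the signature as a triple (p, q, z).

Answer: (1, 1, 0)

Derivation:
step 0: pivot -39 → sign −
step 1: pivot 1/39 → sign +
signature = (1, 1, 0)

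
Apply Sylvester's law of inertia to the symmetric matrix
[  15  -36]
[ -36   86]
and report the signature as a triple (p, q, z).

step 0: pivot 15 → sign +
step 1: pivot -2/5 → sign −
signature = (1, 1, 0)

Answer: (1, 1, 0)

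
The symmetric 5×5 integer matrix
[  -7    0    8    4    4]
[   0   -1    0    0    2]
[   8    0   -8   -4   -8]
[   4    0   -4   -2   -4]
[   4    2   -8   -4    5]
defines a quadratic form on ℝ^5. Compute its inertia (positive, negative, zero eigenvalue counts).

Answer: (2, 2, 1)

Derivation:
step 0: pivot -7 → sign −
step 1: pivot -1 → sign −
step 2: pivot 8/7 → sign +
step 3: pivot 1 → sign +
step 4: row/col 4 already zero → sign 0
signature = (2, 2, 1)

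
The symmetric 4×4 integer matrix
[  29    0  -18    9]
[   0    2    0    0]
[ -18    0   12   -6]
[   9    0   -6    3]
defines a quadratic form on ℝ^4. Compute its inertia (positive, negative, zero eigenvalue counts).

Answer: (3, 0, 1)

Derivation:
step 0: pivot 29 → sign +
step 1: pivot 2 → sign +
step 2: pivot 24/29 → sign +
step 3: row/col 3 already zero → sign 0
signature = (3, 0, 1)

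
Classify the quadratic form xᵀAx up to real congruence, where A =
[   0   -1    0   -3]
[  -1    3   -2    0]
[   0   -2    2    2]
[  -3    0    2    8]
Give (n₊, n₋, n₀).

step 0: pivot 3 → sign +
step 1: pivot -1/3 → sign −
step 2: pivot 2 → sign +
step 3: pivot 3 → sign +
signature = (3, 1, 0)

Answer: (3, 1, 0)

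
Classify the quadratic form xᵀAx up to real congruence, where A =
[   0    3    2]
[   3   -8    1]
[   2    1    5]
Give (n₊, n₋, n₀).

step 0: pivot -8 → sign −
step 1: pivot 9/8 → sign +
step 2: pivot 1/9 → sign +
signature = (2, 1, 0)

Answer: (2, 1, 0)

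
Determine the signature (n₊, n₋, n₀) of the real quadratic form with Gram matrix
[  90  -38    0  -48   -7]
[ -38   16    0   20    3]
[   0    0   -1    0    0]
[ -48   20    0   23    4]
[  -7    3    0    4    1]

step 0: pivot 90 → sign +
step 1: pivot -2/45 → sign −
step 2: pivot -1 → sign −
step 3: pivot -1 → sign −
step 4: pivot 1/2 → sign +
signature = (2, 3, 0)

Answer: (2, 3, 0)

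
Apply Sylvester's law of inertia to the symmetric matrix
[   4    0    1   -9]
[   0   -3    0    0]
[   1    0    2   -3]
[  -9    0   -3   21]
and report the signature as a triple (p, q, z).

Answer: (3, 1, 0)

Derivation:
step 0: pivot 4 → sign +
step 1: pivot -3 → sign −
step 2: pivot 7/4 → sign +
step 3: pivot 3/7 → sign +
signature = (3, 1, 0)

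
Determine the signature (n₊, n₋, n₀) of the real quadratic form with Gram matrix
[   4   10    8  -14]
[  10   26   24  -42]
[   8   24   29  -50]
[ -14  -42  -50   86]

step 0: pivot 4 → sign +
step 1: pivot 1 → sign +
step 2: pivot -3 → sign −
step 3: row/col 3 already zero → sign 0
signature = (2, 1, 1)

Answer: (2, 1, 1)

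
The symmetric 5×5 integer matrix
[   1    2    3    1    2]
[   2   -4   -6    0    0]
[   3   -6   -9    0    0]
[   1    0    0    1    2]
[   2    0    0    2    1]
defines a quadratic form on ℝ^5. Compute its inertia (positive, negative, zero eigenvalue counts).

step 0: pivot 1 → sign +
step 1: pivot -8 → sign −
step 2: pivot 1/2 → sign +
step 3: pivot -3 → sign −
step 4: row/col 4 already zero → sign 0
signature = (2, 2, 1)

Answer: (2, 2, 1)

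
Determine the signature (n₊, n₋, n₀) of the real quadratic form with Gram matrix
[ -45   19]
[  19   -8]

Answer: (1, 1, 0)

Derivation:
step 0: pivot -45 → sign −
step 1: pivot 1/45 → sign +
signature = (1, 1, 0)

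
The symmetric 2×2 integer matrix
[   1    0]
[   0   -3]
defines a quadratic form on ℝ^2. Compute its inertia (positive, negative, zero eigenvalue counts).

step 0: pivot 1 → sign +
step 1: pivot -3 → sign −
signature = (1, 1, 0)

Answer: (1, 1, 0)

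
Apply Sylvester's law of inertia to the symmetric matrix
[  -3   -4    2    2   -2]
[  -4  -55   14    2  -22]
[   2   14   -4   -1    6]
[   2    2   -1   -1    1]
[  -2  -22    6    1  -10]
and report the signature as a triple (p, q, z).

step 0: pivot -3 → sign −
step 1: pivot -149/3 → sign −
step 2: pivot -12/149 → sign −
step 3: pivot 3/4 → sign +
step 4: pivot -2/3 → sign −
signature = (1, 4, 0)

Answer: (1, 4, 0)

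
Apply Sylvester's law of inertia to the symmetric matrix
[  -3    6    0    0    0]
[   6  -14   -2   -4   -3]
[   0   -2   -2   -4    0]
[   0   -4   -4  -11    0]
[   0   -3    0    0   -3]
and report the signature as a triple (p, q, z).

Answer: (1, 4, 0)

Derivation:
step 0: pivot -3 → sign −
step 1: pivot -2 → sign −
step 2: pivot -3 → sign −
step 3: pivot 27/2 → sign +
step 4: pivot -2/3 → sign −
signature = (1, 4, 0)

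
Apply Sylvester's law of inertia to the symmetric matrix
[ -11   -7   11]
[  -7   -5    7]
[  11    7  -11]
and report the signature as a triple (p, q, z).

Answer: (0, 2, 1)

Derivation:
step 0: pivot -11 → sign −
step 1: pivot -6/11 → sign −
step 2: row/col 2 already zero → sign 0
signature = (0, 2, 1)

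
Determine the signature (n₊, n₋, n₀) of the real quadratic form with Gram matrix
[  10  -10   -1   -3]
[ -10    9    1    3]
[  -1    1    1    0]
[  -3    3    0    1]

Answer: (2, 1, 1)

Derivation:
step 0: pivot 10 → sign +
step 1: pivot -1 → sign −
step 2: pivot 9/10 → sign +
step 3: row/col 3 already zero → sign 0
signature = (2, 1, 1)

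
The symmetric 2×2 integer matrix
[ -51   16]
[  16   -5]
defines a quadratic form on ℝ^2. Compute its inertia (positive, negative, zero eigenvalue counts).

Answer: (1, 1, 0)

Derivation:
step 0: pivot -51 → sign −
step 1: pivot 1/51 → sign +
signature = (1, 1, 0)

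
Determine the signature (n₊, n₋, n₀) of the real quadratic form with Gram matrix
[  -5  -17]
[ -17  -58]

step 0: pivot -5 → sign −
step 1: pivot -1/5 → sign −
signature = (0, 2, 0)

Answer: (0, 2, 0)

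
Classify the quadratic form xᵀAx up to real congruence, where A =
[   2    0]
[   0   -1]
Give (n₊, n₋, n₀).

step 0: pivot 2 → sign +
step 1: pivot -1 → sign −
signature = (1, 1, 0)

Answer: (1, 1, 0)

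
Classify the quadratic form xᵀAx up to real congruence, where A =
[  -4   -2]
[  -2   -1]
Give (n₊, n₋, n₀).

step 0: pivot -4 → sign −
step 1: row/col 1 already zero → sign 0
signature = (0, 1, 1)

Answer: (0, 1, 1)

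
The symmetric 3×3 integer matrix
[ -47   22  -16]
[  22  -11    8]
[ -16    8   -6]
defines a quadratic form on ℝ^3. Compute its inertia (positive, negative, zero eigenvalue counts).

Answer: (0, 3, 0)

Derivation:
step 0: pivot -47 → sign −
step 1: pivot -33/47 → sign −
step 2: pivot -2/11 → sign −
signature = (0, 3, 0)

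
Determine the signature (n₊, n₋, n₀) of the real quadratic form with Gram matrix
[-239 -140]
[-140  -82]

Answer: (1, 1, 0)

Derivation:
step 0: pivot -239 → sign −
step 1: pivot 2/239 → sign +
signature = (1, 1, 0)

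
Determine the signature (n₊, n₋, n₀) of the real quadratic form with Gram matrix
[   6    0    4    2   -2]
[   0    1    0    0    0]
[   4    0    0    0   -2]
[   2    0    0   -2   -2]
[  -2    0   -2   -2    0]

step 0: pivot 6 → sign +
step 1: pivot 1 → sign +
step 2: pivot -8/3 → sign −
step 3: pivot -2 → sign −
step 4: row/col 4 already zero → sign 0
signature = (2, 2, 1)

Answer: (2, 2, 1)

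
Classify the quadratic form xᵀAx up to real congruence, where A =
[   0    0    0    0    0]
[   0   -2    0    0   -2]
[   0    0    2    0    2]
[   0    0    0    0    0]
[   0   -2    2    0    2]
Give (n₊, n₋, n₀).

Answer: (2, 1, 2)

Derivation:
step 0: pivot -2 → sign −
step 1: pivot 2 → sign +
step 2: pivot 2 → sign +
step 3: row/col 3 already zero → sign 0
step 4: row/col 4 already zero → sign 0
signature = (2, 1, 2)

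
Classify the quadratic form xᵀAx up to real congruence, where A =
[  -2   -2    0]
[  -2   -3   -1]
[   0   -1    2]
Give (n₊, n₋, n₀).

Answer: (1, 2, 0)

Derivation:
step 0: pivot -2 → sign −
step 1: pivot -1 → sign −
step 2: pivot 3 → sign +
signature = (1, 2, 0)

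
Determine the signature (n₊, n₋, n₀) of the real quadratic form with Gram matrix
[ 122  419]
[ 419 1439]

Answer: (1, 1, 0)

Derivation:
step 0: pivot 122 → sign +
step 1: pivot -3/122 → sign −
signature = (1, 1, 0)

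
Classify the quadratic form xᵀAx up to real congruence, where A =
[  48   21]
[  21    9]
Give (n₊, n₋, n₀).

Answer: (1, 1, 0)

Derivation:
step 0: pivot 48 → sign +
step 1: pivot -3/16 → sign −
signature = (1, 1, 0)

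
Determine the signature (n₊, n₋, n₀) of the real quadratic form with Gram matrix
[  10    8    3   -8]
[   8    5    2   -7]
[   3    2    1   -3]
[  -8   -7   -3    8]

Answer: (3, 1, 0)

Derivation:
step 0: pivot 10 → sign +
step 1: pivot -7/5 → sign −
step 2: pivot 3/14 → sign +
step 3: pivot 1 → sign +
signature = (3, 1, 0)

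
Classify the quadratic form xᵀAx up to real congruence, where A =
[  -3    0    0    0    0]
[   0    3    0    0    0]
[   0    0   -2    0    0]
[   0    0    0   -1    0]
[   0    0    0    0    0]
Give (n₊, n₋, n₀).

step 0: pivot -3 → sign −
step 1: pivot 3 → sign +
step 2: pivot -2 → sign −
step 3: pivot -1 → sign −
step 4: row/col 4 already zero → sign 0
signature = (1, 3, 1)

Answer: (1, 3, 1)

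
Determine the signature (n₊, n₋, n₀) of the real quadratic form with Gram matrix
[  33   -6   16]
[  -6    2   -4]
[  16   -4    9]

Answer: (2, 1, 0)

Derivation:
step 0: pivot 33 → sign +
step 1: pivot 10/11 → sign +
step 2: pivot -1/15 → sign −
signature = (2, 1, 0)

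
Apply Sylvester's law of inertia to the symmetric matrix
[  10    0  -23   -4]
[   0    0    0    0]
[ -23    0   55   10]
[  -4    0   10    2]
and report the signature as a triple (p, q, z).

Answer: (3, 0, 1)

Derivation:
step 0: pivot 10 → sign +
step 1: pivot 21/10 → sign +
step 2: pivot 2/21 → sign +
step 3: row/col 3 already zero → sign 0
signature = (3, 0, 1)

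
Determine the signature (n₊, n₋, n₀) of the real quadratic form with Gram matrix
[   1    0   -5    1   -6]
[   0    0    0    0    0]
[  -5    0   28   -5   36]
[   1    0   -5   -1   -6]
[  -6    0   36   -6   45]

Answer: (2, 2, 1)

Derivation:
step 0: pivot 1 → sign +
step 1: pivot 3 → sign +
step 2: pivot -2 → sign −
step 3: pivot -3 → sign −
step 4: row/col 4 already zero → sign 0
signature = (2, 2, 1)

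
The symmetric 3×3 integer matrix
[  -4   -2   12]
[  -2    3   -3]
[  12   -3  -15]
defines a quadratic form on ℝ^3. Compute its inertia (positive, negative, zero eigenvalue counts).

step 0: pivot -4 → sign −
step 1: pivot 4 → sign +
step 2: pivot 3/4 → sign +
signature = (2, 1, 0)

Answer: (2, 1, 0)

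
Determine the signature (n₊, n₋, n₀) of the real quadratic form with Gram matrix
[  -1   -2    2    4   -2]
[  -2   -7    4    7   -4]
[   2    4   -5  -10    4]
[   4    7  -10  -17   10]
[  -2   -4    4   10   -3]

Answer: (1, 4, 0)

Derivation:
step 0: pivot -1 → sign −
step 1: pivot -3 → sign −
step 2: pivot -1 → sign −
step 3: pivot 10/3 → sign +
step 4: pivot -1/5 → sign −
signature = (1, 4, 0)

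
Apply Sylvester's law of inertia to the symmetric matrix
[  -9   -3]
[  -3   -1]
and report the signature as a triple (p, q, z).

step 0: pivot -9 → sign −
step 1: row/col 1 already zero → sign 0
signature = (0, 1, 1)

Answer: (0, 1, 1)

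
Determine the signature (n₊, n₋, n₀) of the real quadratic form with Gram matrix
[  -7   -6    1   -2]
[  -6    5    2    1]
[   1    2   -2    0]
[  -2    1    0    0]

Answer: (2, 2, 0)

Derivation:
step 0: pivot -7 → sign −
step 1: pivot 71/7 → sign +
step 2: pivot -141/71 → sign −
step 3: pivot 1/47 → sign +
signature = (2, 2, 0)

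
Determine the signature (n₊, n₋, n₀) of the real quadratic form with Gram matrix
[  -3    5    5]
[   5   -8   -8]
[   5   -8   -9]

Answer: (1, 2, 0)

Derivation:
step 0: pivot -3 → sign −
step 1: pivot 1/3 → sign +
step 2: pivot -1 → sign −
signature = (1, 2, 0)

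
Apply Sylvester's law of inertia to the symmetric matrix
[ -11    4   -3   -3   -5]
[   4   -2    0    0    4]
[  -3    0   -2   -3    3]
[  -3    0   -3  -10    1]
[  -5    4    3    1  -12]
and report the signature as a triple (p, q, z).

step 0: pivot -11 → sign −
step 1: pivot -6/11 → sign −
step 2: pivot 1 → sign +
step 3: pivot -7 → sign −
step 4: pivot -3/7 → sign −
signature = (1, 4, 0)

Answer: (1, 4, 0)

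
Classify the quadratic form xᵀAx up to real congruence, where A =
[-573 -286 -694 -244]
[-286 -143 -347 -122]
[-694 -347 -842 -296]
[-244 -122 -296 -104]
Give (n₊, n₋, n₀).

step 0: pivot -573 → sign −
step 1: pivot -143/573 → sign −
step 2: pivot 3/143 → sign +
step 3: row/col 3 already zero → sign 0
signature = (1, 2, 1)

Answer: (1, 2, 1)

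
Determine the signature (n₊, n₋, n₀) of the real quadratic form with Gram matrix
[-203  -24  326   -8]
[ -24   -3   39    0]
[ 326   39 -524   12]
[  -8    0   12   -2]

step 0: pivot -203 → sign −
step 1: pivot -33/203 → sign −
step 2: pivot 9/11 → sign +
step 3: pivot -2/9 → sign −
signature = (1, 3, 0)

Answer: (1, 3, 0)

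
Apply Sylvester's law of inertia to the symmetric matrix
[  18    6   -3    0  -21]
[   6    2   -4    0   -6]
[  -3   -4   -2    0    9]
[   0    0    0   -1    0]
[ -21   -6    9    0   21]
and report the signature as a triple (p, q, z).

step 0: pivot 18 → sign +
step 1: pivot -5/2 → sign −
step 2: pivot 18/5 → sign +
step 3: pivot -1 → sign −
step 4: pivot -1/9 → sign −
signature = (2, 3, 0)

Answer: (2, 3, 0)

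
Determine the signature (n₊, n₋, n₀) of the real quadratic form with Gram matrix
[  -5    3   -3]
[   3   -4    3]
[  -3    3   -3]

Answer: (0, 3, 0)

Derivation:
step 0: pivot -5 → sign −
step 1: pivot -11/5 → sign −
step 2: pivot -6/11 → sign −
signature = (0, 3, 0)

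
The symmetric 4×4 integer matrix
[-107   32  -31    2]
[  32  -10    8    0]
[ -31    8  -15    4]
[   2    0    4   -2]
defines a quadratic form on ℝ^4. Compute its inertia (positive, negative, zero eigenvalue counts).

Answer: (1, 3, 0)

Derivation:
step 0: pivot -107 → sign −
step 1: pivot -46/107 → sign −
step 2: pivot -52/23 → sign −
step 3: pivot 1/13 → sign +
signature = (1, 3, 0)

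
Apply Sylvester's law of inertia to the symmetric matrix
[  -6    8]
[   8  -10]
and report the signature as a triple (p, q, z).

Answer: (1, 1, 0)

Derivation:
step 0: pivot -6 → sign −
step 1: pivot 2/3 → sign +
signature = (1, 1, 0)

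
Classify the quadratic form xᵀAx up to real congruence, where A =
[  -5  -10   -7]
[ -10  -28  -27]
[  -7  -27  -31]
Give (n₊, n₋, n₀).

step 0: pivot -5 → sign −
step 1: pivot -8 → sign −
step 2: pivot -3/40 → sign −
signature = (0, 3, 0)

Answer: (0, 3, 0)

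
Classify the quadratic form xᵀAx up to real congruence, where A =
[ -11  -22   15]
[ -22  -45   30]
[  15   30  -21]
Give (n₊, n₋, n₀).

Answer: (0, 3, 0)

Derivation:
step 0: pivot -11 → sign −
step 1: pivot -1 → sign −
step 2: pivot -6/11 → sign −
signature = (0, 3, 0)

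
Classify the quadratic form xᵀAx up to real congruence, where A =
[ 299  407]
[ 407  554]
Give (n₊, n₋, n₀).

step 0: pivot 299 → sign +
step 1: pivot -3/299 → sign −
signature = (1, 1, 0)

Answer: (1, 1, 0)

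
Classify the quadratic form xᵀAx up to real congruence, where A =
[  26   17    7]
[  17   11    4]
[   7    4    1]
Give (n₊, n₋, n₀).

step 0: pivot 26 → sign +
step 1: pivot -3/26 → sign −
step 2: pivot 2 → sign +
signature = (2, 1, 0)

Answer: (2, 1, 0)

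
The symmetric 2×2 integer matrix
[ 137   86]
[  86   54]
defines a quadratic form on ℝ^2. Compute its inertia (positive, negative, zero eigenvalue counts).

step 0: pivot 137 → sign +
step 1: pivot 2/137 → sign +
signature = (2, 0, 0)

Answer: (2, 0, 0)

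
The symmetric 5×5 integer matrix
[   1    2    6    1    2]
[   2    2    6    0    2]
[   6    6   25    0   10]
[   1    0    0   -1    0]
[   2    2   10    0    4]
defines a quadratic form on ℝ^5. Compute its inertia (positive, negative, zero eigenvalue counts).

step 0: pivot 1 → sign +
step 1: pivot -2 → sign −
step 2: pivot 7 → sign +
step 3: pivot -2/7 → sign −
step 4: row/col 4 already zero → sign 0
signature = (2, 2, 1)

Answer: (2, 2, 1)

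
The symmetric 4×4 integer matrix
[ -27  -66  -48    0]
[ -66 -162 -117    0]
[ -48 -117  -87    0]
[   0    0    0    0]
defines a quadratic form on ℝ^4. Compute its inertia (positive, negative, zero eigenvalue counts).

step 0: pivot -27 → sign −
step 1: pivot -2/3 → sign −
step 2: pivot -3/2 → sign −
step 3: row/col 3 already zero → sign 0
signature = (0, 3, 1)

Answer: (0, 3, 1)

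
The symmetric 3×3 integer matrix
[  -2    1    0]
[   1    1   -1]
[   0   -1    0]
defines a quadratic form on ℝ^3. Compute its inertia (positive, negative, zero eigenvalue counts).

step 0: pivot -2 → sign −
step 1: pivot 3/2 → sign +
step 2: pivot -2/3 → sign −
signature = (1, 2, 0)

Answer: (1, 2, 0)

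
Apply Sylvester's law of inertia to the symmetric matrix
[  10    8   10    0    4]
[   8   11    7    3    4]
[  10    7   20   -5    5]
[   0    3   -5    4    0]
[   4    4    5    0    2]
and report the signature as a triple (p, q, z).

step 0: pivot 10 → sign +
step 1: pivot 23/5 → sign +
step 2: pivot 225/23 → sign +
step 3: pivot 1/9 → sign +
step 4: pivot 3/25 → sign +
signature = (5, 0, 0)

Answer: (5, 0, 0)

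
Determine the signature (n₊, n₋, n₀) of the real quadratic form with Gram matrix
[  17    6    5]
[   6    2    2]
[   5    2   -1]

step 0: pivot 17 → sign +
step 1: pivot -2/17 → sign −
step 2: pivot -2 → sign −
signature = (1, 2, 0)

Answer: (1, 2, 0)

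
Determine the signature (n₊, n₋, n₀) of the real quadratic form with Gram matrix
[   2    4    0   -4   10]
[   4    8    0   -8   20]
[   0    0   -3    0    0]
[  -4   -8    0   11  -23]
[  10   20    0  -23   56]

step 0: pivot 2 → sign +
step 1: pivot -3 → sign −
step 2: pivot 3 → sign +
step 3: pivot 3 → sign +
step 4: row/col 4 already zero → sign 0
signature = (3, 1, 1)

Answer: (3, 1, 1)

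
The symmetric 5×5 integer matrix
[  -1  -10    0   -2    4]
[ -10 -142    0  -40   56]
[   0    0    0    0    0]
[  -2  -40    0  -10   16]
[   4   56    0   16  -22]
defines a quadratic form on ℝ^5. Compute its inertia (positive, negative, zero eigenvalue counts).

Answer: (2, 2, 1)

Derivation:
step 0: pivot -1 → sign −
step 1: pivot -42 → sign −
step 2: pivot 74/21 → sign +
step 3: pivot 2/37 → sign +
step 4: row/col 4 already zero → sign 0
signature = (2, 2, 1)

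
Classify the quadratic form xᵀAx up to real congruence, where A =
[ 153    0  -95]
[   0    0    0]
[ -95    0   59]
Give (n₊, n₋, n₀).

Answer: (2, 0, 1)

Derivation:
step 0: pivot 153 → sign +
step 1: pivot 2/153 → sign +
step 2: row/col 2 already zero → sign 0
signature = (2, 0, 1)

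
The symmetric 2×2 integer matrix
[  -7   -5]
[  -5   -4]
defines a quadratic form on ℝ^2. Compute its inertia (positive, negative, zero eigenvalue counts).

Answer: (0, 2, 0)

Derivation:
step 0: pivot -7 → sign −
step 1: pivot -3/7 → sign −
signature = (0, 2, 0)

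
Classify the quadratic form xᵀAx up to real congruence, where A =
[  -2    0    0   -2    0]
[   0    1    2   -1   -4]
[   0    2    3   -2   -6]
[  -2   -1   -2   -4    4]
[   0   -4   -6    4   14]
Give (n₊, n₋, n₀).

step 0: pivot -2 → sign −
step 1: pivot 1 → sign +
step 2: pivot -1 → sign −
step 3: pivot -3 → sign −
step 4: pivot 2 → sign +
signature = (2, 3, 0)

Answer: (2, 3, 0)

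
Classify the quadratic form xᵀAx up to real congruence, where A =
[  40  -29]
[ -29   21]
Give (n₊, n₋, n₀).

step 0: pivot 40 → sign +
step 1: pivot -1/40 → sign −
signature = (1, 1, 0)

Answer: (1, 1, 0)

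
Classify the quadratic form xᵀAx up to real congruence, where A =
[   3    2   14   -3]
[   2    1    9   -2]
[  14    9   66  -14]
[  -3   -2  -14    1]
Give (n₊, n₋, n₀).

step 0: pivot 3 → sign +
step 1: pivot -1/3 → sign −
step 2: pivot 1 → sign +
step 3: pivot -2 → sign −
signature = (2, 2, 0)

Answer: (2, 2, 0)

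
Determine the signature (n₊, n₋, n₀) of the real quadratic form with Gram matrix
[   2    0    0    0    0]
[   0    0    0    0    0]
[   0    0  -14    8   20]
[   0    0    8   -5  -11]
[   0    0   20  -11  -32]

step 0: pivot 2 → sign +
step 1: pivot -14 → sign −
step 2: pivot -3/7 → sign −
step 3: pivot -3 → sign −
step 4: row/col 4 already zero → sign 0
signature = (1, 3, 1)

Answer: (1, 3, 1)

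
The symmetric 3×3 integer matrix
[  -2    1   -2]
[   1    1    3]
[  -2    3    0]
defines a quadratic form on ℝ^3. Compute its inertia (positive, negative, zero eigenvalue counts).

Answer: (1, 2, 0)

Derivation:
step 0: pivot -2 → sign −
step 1: pivot 3/2 → sign +
step 2: pivot -2/3 → sign −
signature = (1, 2, 0)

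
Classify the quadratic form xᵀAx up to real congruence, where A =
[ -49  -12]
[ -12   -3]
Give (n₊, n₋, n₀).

step 0: pivot -49 → sign −
step 1: pivot -3/49 → sign −
signature = (0, 2, 0)

Answer: (0, 2, 0)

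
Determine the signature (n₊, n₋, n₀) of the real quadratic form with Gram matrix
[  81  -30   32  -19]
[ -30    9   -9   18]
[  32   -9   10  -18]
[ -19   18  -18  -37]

step 0: pivot 81 → sign +
step 1: pivot -19/9 → sign −
step 2: pivot 23/19 → sign +
step 3: pivot 2/23 → sign +
signature = (3, 1, 0)

Answer: (3, 1, 0)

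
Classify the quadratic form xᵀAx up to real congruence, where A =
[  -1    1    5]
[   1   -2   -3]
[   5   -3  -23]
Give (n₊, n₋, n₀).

step 0: pivot -1 → sign −
step 1: pivot -1 → sign −
step 2: pivot 6 → sign +
signature = (1, 2, 0)

Answer: (1, 2, 0)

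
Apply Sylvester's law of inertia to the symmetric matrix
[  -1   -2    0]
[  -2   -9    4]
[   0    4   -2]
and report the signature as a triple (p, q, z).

step 0: pivot -1 → sign −
step 1: pivot -5 → sign −
step 2: pivot 6/5 → sign +
signature = (1, 2, 0)

Answer: (1, 2, 0)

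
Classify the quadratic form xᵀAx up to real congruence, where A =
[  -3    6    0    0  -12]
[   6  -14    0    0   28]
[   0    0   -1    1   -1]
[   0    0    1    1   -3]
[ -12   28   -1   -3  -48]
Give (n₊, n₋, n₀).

step 0: pivot -3 → sign −
step 1: pivot -2 → sign −
step 2: pivot -1 → sign −
step 3: pivot 2 → sign +
step 4: pivot 1 → sign +
signature = (2, 3, 0)

Answer: (2, 3, 0)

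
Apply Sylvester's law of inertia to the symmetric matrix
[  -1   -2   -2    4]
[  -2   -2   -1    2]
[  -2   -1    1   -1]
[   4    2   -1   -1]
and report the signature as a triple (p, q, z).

step 0: pivot -1 → sign −
step 1: pivot 2 → sign +
step 2: pivot 1/2 → sign +
step 3: pivot -3 → sign −
signature = (2, 2, 0)

Answer: (2, 2, 0)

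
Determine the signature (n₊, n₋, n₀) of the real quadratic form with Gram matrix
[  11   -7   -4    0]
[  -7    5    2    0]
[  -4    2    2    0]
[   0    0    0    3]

Answer: (3, 0, 1)

Derivation:
step 0: pivot 11 → sign +
step 1: pivot 6/11 → sign +
step 2: pivot 3 → sign +
step 3: row/col 3 already zero → sign 0
signature = (3, 0, 1)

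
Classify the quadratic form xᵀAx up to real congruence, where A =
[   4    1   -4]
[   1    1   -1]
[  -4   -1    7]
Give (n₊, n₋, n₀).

Answer: (3, 0, 0)

Derivation:
step 0: pivot 4 → sign +
step 1: pivot 3/4 → sign +
step 2: pivot 3 → sign +
signature = (3, 0, 0)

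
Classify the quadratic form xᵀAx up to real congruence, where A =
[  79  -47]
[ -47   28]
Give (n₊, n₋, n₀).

Answer: (2, 0, 0)

Derivation:
step 0: pivot 79 → sign +
step 1: pivot 3/79 → sign +
signature = (2, 0, 0)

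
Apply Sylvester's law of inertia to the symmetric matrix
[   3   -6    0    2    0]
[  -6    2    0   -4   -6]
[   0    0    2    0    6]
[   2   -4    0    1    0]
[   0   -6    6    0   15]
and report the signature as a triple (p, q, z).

Answer: (3, 2, 0)

Derivation:
step 0: pivot 3 → sign +
step 1: pivot -10 → sign −
step 2: pivot 2 → sign +
step 3: pivot -1/3 → sign −
step 4: pivot 3/5 → sign +
signature = (3, 2, 0)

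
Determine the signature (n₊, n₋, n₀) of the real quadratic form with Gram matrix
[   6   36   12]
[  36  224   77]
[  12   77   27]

step 0: pivot 6 → sign +
step 1: pivot 8 → sign +
step 2: pivot -1/8 → sign −
signature = (2, 1, 0)

Answer: (2, 1, 0)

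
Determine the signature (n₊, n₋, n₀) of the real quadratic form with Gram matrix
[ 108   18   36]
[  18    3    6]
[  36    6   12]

Answer: (1, 0, 2)

Derivation:
step 0: pivot 108 → sign +
step 1: row/col 1 already zero → sign 0
step 2: row/col 2 already zero → sign 0
signature = (1, 0, 2)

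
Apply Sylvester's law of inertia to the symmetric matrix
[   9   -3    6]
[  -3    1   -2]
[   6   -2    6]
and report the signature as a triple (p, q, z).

Answer: (2, 0, 1)

Derivation:
step 0: pivot 9 → sign +
step 1: pivot 2 → sign +
step 2: row/col 2 already zero → sign 0
signature = (2, 0, 1)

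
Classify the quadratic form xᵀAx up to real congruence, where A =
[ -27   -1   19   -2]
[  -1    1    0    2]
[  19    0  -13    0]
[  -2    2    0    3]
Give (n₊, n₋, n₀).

step 0: pivot -27 → sign −
step 1: pivot 28/27 → sign +
step 2: pivot -3/28 → sign −
step 3: pivot -1 → sign −
signature = (1, 3, 0)

Answer: (1, 3, 0)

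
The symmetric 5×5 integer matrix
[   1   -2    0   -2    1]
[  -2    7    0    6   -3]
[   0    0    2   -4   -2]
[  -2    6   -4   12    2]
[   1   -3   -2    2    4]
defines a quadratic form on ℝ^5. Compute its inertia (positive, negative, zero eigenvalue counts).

Answer: (4, 1, 0)

Derivation:
step 0: pivot 1 → sign +
step 1: pivot 3 → sign +
step 2: pivot 2 → sign +
step 3: pivot -4/3 → sign −
step 4: pivot 1 → sign +
signature = (4, 1, 0)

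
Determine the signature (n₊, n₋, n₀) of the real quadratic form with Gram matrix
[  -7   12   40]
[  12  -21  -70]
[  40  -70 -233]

step 0: pivot -7 → sign −
step 1: pivot -3/7 → sign −
step 2: pivot 1/3 → sign +
signature = (1, 2, 0)

Answer: (1, 2, 0)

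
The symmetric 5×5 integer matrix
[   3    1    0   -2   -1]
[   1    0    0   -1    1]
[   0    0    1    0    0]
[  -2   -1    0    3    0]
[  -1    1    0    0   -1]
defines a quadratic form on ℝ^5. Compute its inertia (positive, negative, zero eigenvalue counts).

Answer: (4, 1, 0)

Derivation:
step 0: pivot 3 → sign +
step 1: pivot -1/3 → sign −
step 2: pivot 1 → sign +
step 3: pivot 2 → sign +
step 4: pivot 2 → sign +
signature = (4, 1, 0)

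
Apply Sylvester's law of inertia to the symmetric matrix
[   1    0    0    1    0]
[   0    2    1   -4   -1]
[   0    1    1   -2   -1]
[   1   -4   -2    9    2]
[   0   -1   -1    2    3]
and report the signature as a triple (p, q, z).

step 0: pivot 1 → sign +
step 1: pivot 2 → sign +
step 2: pivot 1/2 → sign +
step 3: pivot 2 → sign +
step 4: row/col 4 already zero → sign 0
signature = (4, 0, 1)

Answer: (4, 0, 1)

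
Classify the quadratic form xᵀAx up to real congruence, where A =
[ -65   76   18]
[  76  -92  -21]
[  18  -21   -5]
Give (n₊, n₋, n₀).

Answer: (0, 3, 0)

Derivation:
step 0: pivot -65 → sign −
step 1: pivot -204/65 → sign −
step 2: pivot -1/68 → sign −
signature = (0, 3, 0)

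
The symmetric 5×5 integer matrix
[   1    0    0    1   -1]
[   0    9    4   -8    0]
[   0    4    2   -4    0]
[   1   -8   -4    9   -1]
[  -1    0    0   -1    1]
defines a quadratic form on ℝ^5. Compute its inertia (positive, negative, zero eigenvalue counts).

step 0: pivot 1 → sign +
step 1: pivot 9 → sign +
step 2: pivot 2/9 → sign +
step 3: row/col 3 already zero → sign 0
step 4: row/col 4 already zero → sign 0
signature = (3, 0, 2)

Answer: (3, 0, 2)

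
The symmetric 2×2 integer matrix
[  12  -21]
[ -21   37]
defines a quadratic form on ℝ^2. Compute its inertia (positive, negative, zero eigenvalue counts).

Answer: (2, 0, 0)

Derivation:
step 0: pivot 12 → sign +
step 1: pivot 1/4 → sign +
signature = (2, 0, 0)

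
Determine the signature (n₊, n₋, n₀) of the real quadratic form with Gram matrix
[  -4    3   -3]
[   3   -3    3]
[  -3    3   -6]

step 0: pivot -4 → sign −
step 1: pivot -3/4 → sign −
step 2: pivot -3 → sign −
signature = (0, 3, 0)

Answer: (0, 3, 0)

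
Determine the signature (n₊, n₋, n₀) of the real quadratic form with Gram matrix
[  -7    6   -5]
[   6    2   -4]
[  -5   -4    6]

Answer: (1, 2, 0)

Derivation:
step 0: pivot -7 → sign −
step 1: pivot 50/7 → sign +
step 2: pivot -1/25 → sign −
signature = (1, 2, 0)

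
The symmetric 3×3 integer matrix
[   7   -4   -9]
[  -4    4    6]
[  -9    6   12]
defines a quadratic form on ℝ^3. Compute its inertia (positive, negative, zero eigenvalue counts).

step 0: pivot 7 → sign +
step 1: pivot 12/7 → sign +
step 2: row/col 2 already zero → sign 0
signature = (2, 0, 1)

Answer: (2, 0, 1)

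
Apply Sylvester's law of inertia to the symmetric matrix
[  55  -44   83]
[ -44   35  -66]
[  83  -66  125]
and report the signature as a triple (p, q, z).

step 0: pivot 55 → sign +
step 1: pivot -1/5 → sign −
step 2: pivot 6/11 → sign +
signature = (2, 1, 0)

Answer: (2, 1, 0)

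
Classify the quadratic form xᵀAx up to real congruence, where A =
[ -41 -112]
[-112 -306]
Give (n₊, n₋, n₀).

Answer: (0, 2, 0)

Derivation:
step 0: pivot -41 → sign −
step 1: pivot -2/41 → sign −
signature = (0, 2, 0)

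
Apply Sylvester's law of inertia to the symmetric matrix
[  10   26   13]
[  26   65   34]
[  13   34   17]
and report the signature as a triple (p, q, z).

step 0: pivot 10 → sign +
step 1: pivot -13/5 → sign −
step 2: pivot 3/26 → sign +
signature = (2, 1, 0)

Answer: (2, 1, 0)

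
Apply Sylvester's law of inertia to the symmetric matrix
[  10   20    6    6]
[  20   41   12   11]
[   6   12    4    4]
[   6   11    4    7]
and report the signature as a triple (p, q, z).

step 0: pivot 10 → sign +
step 1: pivot 1 → sign +
step 2: pivot 2/5 → sign +
step 3: pivot 2 → sign +
signature = (4, 0, 0)

Answer: (4, 0, 0)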